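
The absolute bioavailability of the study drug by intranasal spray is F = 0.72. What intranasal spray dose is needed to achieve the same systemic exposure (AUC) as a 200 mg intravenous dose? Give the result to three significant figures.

D_intranasal = 278 mg

For equal systemic exposure: F × D_ev = D_iv
D_ev = D_iv / F = 200 / 0.72 = 277.778 mg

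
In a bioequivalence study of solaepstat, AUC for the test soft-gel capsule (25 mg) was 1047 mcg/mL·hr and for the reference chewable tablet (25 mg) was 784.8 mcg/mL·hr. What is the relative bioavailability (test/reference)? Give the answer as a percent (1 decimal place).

F_rel = 133.4%

F_rel = (AUC_test/D_test) / (AUC_ref/D_ref)
      = (1047/25) / (784.8/25)
      = 41.88 / 31.392 = 1.3341 = 133.41%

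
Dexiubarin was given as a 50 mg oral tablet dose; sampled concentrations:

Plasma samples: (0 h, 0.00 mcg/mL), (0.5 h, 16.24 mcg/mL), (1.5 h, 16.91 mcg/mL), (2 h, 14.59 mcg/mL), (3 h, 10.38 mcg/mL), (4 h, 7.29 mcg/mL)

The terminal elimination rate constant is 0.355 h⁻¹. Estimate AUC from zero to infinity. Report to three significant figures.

Trapezoidal AUC_0→4:
  [0→0.5]: (0.00+16.24)/2 × 0.5 = 4.06
  [0.5→1.5]: (16.24+16.91)/2 × 1 = 16.575
  [1.5→2]: (16.91+14.59)/2 × 0.5 = 7.875
  [2→3]: (14.59+10.38)/2 × 1 = 12.485
  [3→4]: (10.38+7.29)/2 × 1 = 8.835
  Sum = 49.83 mcg/mL·h
Extrapolated tail: C_last / k_e = 7.29 / 0.355 = 20.535
AUC_0→∞ = 49.83 + 20.535 = 70.365 mcg/mL·h

AUC = 70.4 mcg/mL·h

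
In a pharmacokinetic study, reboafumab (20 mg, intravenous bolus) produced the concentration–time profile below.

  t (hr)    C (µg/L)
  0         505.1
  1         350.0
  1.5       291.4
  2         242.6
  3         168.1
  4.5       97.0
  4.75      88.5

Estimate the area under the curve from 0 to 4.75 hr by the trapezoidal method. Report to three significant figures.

AUC = 1150 µg/L·hr

Trapezoidal AUC_0→4.75:
  [0→1]: (505.1+350.0)/2 × 1 = 427.55
  [1→1.5]: (350.0+291.4)/2 × 0.5 = 160.35
  [1.5→2]: (291.4+242.6)/2 × 0.5 = 133.5
  [2→3]: (242.6+168.1)/2 × 1 = 205.35
  [3→4.5]: (168.1+97.0)/2 × 1.5 = 198.825
  [4.5→4.75]: (97.0+88.5)/2 × 0.25 = 23.1875
  Sum = 1148.7625 µg/L·hr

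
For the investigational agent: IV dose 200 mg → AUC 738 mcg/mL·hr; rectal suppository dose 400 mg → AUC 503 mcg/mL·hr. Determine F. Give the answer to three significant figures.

F = (AUC_ev / D_ev) / (AUC_iv / D_iv)
  = (503/400) / (738/200)
  = 1.2575 / 3.69 = 0.3408

F = 0.341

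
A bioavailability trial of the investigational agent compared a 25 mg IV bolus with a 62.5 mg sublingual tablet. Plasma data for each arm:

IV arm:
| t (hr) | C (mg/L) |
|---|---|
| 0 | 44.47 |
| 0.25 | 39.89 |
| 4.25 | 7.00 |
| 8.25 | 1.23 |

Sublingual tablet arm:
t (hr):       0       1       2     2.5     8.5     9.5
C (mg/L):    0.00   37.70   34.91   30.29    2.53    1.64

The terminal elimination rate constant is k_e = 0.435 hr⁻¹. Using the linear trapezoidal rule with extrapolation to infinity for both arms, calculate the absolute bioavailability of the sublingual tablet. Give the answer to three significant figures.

Trapezoidal AUC_0→8.25 (IV):
  [0→0.25]: (44.47+39.89)/2 × 0.25 = 10.545
  [0.25→4.25]: (39.89+7.00)/2 × 4 = 93.78
  [4.25→8.25]: (7.00+1.23)/2 × 4 = 16.46
  Sum = 120.785 mg/L·hr
IV tail: 1.23/0.435 = 2.828; AUC_iv,0→∞ = 120.785 + 2.828 = 123.613 mg/L·hr
Trapezoidal AUC_0→9.5 (sublingual tablet):
  [0→1]: (0.00+37.70)/2 × 1 = 18.85
  [1→2]: (37.70+34.91)/2 × 1 = 36.305
  [2→2.5]: (34.91+30.29)/2 × 0.5 = 16.3
  [2.5→8.5]: (30.29+2.53)/2 × 6 = 98.46
  [8.5→9.5]: (2.53+1.64)/2 × 1 = 2.085
  Sum = 172.0 mg/L·hr
sublingual tablet tail: 1.64/0.435 = 3.770; AUC_ev,0→∞ = 172.0 + 3.770 = 175.77 mg/L·hr
F = (AUC_ev/D_ev)/(AUC_iv/D_iv) = (175.77/62.5)/(123.613/25) = 2.81232/4.94452 = 0.5688

F = 0.569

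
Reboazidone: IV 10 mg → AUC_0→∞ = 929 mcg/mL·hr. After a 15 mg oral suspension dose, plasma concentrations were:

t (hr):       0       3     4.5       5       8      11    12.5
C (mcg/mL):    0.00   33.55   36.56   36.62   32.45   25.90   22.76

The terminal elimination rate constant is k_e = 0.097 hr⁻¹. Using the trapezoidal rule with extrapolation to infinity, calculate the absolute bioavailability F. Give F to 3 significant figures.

Trapezoidal AUC_0→12.5 (oral suspension):
  [0→3]: (0.00+33.55)/2 × 3 = 50.325
  [3→4.5]: (33.55+36.56)/2 × 1.5 = 52.5825
  [4.5→5]: (36.56+36.62)/2 × 0.5 = 18.295
  [5→8]: (36.62+32.45)/2 × 3 = 103.605
  [8→11]: (32.45+25.90)/2 × 3 = 87.525
  [11→12.5]: (25.90+22.76)/2 × 1.5 = 36.495
  Sum = 348.8275 mcg/mL·hr
Tail: C_last/k_e = 22.76/0.097 = 234.639
AUC_0→∞ (oral suspension) = 348.8275 + 234.639 = 583.4665 mcg/mL·hr
F = (AUC_ev/D_ev)/(AUC_iv/D_iv) = (583.4665/15)/(929/10) = 38.8978/92.9 = 0.4187

F = 0.419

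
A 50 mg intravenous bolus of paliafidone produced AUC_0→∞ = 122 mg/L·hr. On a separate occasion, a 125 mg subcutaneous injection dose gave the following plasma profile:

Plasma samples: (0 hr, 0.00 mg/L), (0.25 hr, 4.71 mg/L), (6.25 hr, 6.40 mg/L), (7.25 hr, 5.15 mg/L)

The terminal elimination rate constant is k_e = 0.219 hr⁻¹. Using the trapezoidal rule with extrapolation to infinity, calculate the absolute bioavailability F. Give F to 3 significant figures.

F = 0.207

Trapezoidal AUC_0→7.25 (subcutaneous injection):
  [0→0.25]: (0.00+4.71)/2 × 0.25 = 0.58875
  [0.25→6.25]: (4.71+6.40)/2 × 6 = 33.33
  [6.25→7.25]: (6.40+5.15)/2 × 1 = 5.775
  Sum = 39.69375 mg/L·hr
Tail: C_last/k_e = 5.15/0.219 = 23.516
AUC_0→∞ (subcutaneous injection) = 39.69375 + 23.516 = 63.20975 mg/L·hr
F = (AUC_ev/D_ev)/(AUC_iv/D_iv) = (63.20975/125)/(122/50) = 0.505678/2.44 = 0.2072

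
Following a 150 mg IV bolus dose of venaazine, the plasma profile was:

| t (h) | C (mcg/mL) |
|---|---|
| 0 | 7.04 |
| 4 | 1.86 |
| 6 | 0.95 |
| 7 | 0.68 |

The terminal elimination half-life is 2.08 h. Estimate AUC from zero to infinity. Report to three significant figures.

AUC = 23.5 mcg/mL·h

Trapezoidal AUC_0→7:
  [0→4]: (7.04+1.86)/2 × 4 = 17.8
  [4→6]: (1.86+0.95)/2 × 2 = 2.81
  [6→7]: (0.95+0.68)/2 × 1 = 0.815
  Sum = 21.425 mcg/mL·h
k_e = ln2 / t½ = 0.693147 / 2.08 = 0.3332 h^-1
Extrapolated tail: C_last / k_e = 0.68 / 0.3332 = 2.041
AUC_0→∞ = 21.425 + 2.041 = 23.466 mcg/mL·h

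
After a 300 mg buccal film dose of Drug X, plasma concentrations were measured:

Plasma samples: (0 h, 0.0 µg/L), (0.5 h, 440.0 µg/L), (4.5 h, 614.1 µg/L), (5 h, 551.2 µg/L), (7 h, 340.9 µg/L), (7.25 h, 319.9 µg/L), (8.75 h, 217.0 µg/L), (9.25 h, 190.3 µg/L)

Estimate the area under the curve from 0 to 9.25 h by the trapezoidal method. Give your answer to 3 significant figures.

Trapezoidal AUC_0→9.25:
  [0→0.5]: (0.0+440.0)/2 × 0.5 = 110.0
  [0.5→4.5]: (440.0+614.1)/2 × 4 = 2108.2
  [4.5→5]: (614.1+551.2)/2 × 0.5 = 291.325
  [5→7]: (551.2+340.9)/2 × 2 = 892.1
  [7→7.25]: (340.9+319.9)/2 × 0.25 = 82.6
  [7.25→8.75]: (319.9+217.0)/2 × 1.5 = 402.675
  [8.75→9.25]: (217.0+190.3)/2 × 0.5 = 101.825
  Sum = 3988.725 µg/L·h

AUC = 3990 µg/L·h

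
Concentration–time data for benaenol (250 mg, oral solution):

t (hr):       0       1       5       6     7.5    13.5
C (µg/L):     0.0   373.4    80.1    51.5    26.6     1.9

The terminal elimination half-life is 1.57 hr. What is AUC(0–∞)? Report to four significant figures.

AUC = 1308 µg/L·hr

Trapezoidal AUC_0→13.5:
  [0→1]: (0.0+373.4)/2 × 1 = 186.7
  [1→5]: (373.4+80.1)/2 × 4 = 907.0
  [5→6]: (80.1+51.5)/2 × 1 = 65.8
  [6→7.5]: (51.5+26.6)/2 × 1.5 = 58.575
  [7.5→13.5]: (26.6+1.9)/2 × 6 = 85.5
  Sum = 1303.575 µg/L·hr
k_e = ln2 / t½ = 0.693147 / 1.57 = 0.4415 hr^-1
Extrapolated tail: C_last / k_e = 1.9 / 0.4415 = 4.304
AUC_0→∞ = 1303.575 + 4.304 = 1307.879 µg/L·hr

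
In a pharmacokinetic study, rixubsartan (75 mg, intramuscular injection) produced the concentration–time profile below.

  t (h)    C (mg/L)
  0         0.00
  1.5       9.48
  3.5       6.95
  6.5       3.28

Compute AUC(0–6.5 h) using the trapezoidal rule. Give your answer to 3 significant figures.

Trapezoidal AUC_0→6.5:
  [0→1.5]: (0.00+9.48)/2 × 1.5 = 7.11
  [1.5→3.5]: (9.48+6.95)/2 × 2 = 16.43
  [3.5→6.5]: (6.95+3.28)/2 × 3 = 15.345
  Sum = 38.885 mg/L·h

AUC = 38.9 mg/L·h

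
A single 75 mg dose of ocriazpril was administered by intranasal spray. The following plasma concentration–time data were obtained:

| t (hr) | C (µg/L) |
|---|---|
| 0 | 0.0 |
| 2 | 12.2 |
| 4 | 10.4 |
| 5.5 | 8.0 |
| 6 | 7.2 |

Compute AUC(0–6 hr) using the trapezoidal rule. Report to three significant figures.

Trapezoidal AUC_0→6:
  [0→2]: (0.0+12.2)/2 × 2 = 12.2
  [2→4]: (12.2+10.4)/2 × 2 = 22.6
  [4→5.5]: (10.4+8.0)/2 × 1.5 = 13.8
  [5.5→6]: (8.0+7.2)/2 × 0.5 = 3.8
  Sum = 52.4 µg/L·hr

AUC = 52.4 µg/L·hr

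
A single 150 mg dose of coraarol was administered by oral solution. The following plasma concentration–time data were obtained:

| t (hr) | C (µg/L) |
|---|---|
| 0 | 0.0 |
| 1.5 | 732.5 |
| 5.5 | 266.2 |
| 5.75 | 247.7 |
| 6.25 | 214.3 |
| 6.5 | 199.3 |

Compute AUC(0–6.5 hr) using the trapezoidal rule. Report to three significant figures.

Trapezoidal AUC_0→6.5:
  [0→1.5]: (0.0+732.5)/2 × 1.5 = 549.375
  [1.5→5.5]: (732.5+266.2)/2 × 4 = 1997.4
  [5.5→5.75]: (266.2+247.7)/2 × 0.25 = 64.2375
  [5.75→6.25]: (247.7+214.3)/2 × 0.5 = 115.5
  [6.25→6.5]: (214.3+199.3)/2 × 0.25 = 51.7
  Sum = 2778.2125 µg/L·hr

AUC = 2780 µg/L·hr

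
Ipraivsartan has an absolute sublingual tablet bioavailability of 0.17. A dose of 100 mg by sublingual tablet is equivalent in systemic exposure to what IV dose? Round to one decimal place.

D_iv = 17.0 mg

Systemic exposure from an extravascular dose = F × D_ev, so the equivalent IV dose is F × D_ev.
D_iv = F × D_ev = 0.17 × 100 = 17 mg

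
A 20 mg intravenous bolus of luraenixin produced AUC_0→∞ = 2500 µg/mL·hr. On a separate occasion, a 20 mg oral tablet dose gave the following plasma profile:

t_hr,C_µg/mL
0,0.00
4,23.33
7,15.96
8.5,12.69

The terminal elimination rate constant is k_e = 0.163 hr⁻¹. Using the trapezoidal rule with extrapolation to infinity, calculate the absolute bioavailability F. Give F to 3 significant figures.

F = 0.0820

Trapezoidal AUC_0→8.5 (oral tablet):
  [0→4]: (0.00+23.33)/2 × 4 = 46.66
  [4→7]: (23.33+15.96)/2 × 3 = 58.935
  [7→8.5]: (15.96+12.69)/2 × 1.5 = 21.4875
  Sum = 127.0825 µg/mL·hr
Tail: C_last/k_e = 12.69/0.163 = 77.853
AUC_0→∞ (oral tablet) = 127.0825 + 77.853 = 204.9355 µg/mL·hr
F = (AUC_ev/D_ev)/(AUC_iv/D_iv) = (204.9355/20)/(2500/20) = 10.246775/125 = 0.0820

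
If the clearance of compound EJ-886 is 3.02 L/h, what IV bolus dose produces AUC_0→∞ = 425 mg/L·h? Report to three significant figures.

Dose = 1280 mg

Dose_iv = CL × AUC_0→∞
     = 3.02 × 425 = 1283.5 mg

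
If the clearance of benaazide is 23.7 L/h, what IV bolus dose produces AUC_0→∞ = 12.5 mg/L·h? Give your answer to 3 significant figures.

Dose = 296 mg

Dose_iv = CL × AUC_0→∞
     = 23.7 × 12.5 = 296.25 mg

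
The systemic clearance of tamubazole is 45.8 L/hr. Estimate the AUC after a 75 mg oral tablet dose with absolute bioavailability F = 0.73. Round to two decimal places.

AUC_0→∞ = F × Dose / CL
        = 0.73 × 75 / 45.8 = 1.19541 mg/L·hr

AUC = 1.20 mg/L·hr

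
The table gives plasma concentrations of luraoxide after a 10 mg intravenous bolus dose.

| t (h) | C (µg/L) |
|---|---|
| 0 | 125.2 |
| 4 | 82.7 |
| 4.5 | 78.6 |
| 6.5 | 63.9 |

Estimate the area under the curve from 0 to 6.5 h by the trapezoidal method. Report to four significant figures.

AUC = 598.6 µg/L·h

Trapezoidal AUC_0→6.5:
  [0→4]: (125.2+82.7)/2 × 4 = 415.8
  [4→4.5]: (82.7+78.6)/2 × 0.5 = 40.325
  [4.5→6.5]: (78.6+63.9)/2 × 2 = 142.5
  Sum = 598.625 µg/L·h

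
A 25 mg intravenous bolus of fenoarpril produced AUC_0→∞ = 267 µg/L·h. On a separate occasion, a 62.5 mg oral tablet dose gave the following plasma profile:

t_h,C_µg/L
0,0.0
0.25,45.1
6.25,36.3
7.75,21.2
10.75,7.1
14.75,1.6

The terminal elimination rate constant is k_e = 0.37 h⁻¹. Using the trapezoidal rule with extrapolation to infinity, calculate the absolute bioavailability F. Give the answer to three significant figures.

Trapezoidal AUC_0→14.75 (oral tablet):
  [0→0.25]: (0.0+45.1)/2 × 0.25 = 5.6375
  [0.25→6.25]: (45.1+36.3)/2 × 6 = 244.2
  [6.25→7.75]: (36.3+21.2)/2 × 1.5 = 43.125
  [7.75→10.75]: (21.2+7.1)/2 × 3 = 42.45
  [10.75→14.75]: (7.1+1.6)/2 × 4 = 17.4
  Sum = 352.8125 µg/L·h
Tail: C_last/k_e = 1.6/0.37 = 4.324
AUC_0→∞ (oral tablet) = 352.8125 + 4.324 = 357.1365 µg/L·h
F = (AUC_ev/D_ev)/(AUC_iv/D_iv) = (357.1365/62.5)/(267/25) = 5.714184/10.68 = 0.5350

F = 0.535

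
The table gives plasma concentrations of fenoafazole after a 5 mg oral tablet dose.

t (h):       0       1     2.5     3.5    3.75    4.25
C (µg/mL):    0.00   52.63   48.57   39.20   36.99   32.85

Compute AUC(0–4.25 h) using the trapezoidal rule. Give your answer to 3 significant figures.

Trapezoidal AUC_0→4.25:
  [0→1]: (0.00+52.63)/2 × 1 = 26.315
  [1→2.5]: (52.63+48.57)/2 × 1.5 = 75.9
  [2.5→3.5]: (48.57+39.20)/2 × 1 = 43.885
  [3.5→3.75]: (39.20+36.99)/2 × 0.25 = 9.52375
  [3.75→4.25]: (36.99+32.85)/2 × 0.5 = 17.46
  Sum = 173.08375 µg/mL·h

AUC = 173 µg/mL·h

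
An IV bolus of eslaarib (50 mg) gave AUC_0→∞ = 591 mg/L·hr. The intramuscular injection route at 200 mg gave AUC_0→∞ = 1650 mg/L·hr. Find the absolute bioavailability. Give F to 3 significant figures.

F = 0.698

F = (AUC_ev / D_ev) / (AUC_iv / D_iv)
  = (1650/200) / (591/50)
  = 8.25 / 11.82 = 0.6980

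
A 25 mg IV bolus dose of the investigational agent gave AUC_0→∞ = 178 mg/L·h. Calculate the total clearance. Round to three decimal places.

CL = 0.140 L/h

CL = Dose_iv / AUC_0→∞
   = 25 / 178 = 0.140449 L/h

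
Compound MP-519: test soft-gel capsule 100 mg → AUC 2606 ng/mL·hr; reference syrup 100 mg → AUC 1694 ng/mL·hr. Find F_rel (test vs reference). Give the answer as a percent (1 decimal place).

F_rel = (AUC_test/D_test) / (AUC_ref/D_ref)
      = (2606/100) / (1694/100)
      = 26.06 / 16.94 = 1.5384 = 153.84%

F_rel = 153.8%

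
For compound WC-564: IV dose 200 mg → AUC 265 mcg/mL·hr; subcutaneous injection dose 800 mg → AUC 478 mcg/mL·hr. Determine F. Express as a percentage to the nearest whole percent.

F = (AUC_ev / D_ev) / (AUC_iv / D_iv)
  = (478/800) / (265/200)
  = 0.5975 / 1.325 = 0.4509
  = 45.09%

F = 45%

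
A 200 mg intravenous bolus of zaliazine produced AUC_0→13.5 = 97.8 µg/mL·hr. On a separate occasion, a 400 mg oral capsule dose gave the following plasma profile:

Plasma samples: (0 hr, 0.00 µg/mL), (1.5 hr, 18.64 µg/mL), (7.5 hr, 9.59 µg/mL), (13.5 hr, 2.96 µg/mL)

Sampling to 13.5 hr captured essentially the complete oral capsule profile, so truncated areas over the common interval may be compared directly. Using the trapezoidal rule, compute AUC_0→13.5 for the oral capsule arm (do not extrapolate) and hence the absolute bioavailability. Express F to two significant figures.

F = 0.70

Trapezoidal AUC_0→13.5 (oral capsule):
  [0→1.5]: (0.00+18.64)/2 × 1.5 = 13.98
  [1.5→7.5]: (18.64+9.59)/2 × 6 = 84.69
  [7.5→13.5]: (9.59+2.96)/2 × 6 = 37.65
  Sum = 136.32 µg/mL·hr
F = (AUC_ev/D_ev)/(AUC_iv/D_iv) = (136.32/400)/(97.8/200) = 0.3408/0.489 = 0.6969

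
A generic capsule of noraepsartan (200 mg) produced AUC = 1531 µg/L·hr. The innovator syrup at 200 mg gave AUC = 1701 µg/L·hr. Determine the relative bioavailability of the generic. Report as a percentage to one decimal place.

F_rel = (AUC_test/D_test) / (AUC_ref/D_ref)
      = (1531/200) / (1701/200)
      = 7.655 / 8.505 = 0.9001 = 90.01%

F_rel = 90.0%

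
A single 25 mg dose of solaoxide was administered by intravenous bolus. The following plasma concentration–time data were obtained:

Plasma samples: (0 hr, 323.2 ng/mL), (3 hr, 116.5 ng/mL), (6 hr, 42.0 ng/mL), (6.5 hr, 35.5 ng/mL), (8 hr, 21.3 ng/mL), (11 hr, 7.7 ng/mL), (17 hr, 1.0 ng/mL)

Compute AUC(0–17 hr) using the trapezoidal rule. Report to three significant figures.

Trapezoidal AUC_0→17:
  [0→3]: (323.2+116.5)/2 × 3 = 659.55
  [3→6]: (116.5+42.0)/2 × 3 = 237.75
  [6→6.5]: (42.0+35.5)/2 × 0.5 = 19.375
  [6.5→8]: (35.5+21.3)/2 × 1.5 = 42.6
  [8→11]: (21.3+7.7)/2 × 3 = 43.5
  [11→17]: (7.7+1.0)/2 × 6 = 26.1
  Sum = 1028.875 ng/mL·hr

AUC = 1030 ng/mL·hr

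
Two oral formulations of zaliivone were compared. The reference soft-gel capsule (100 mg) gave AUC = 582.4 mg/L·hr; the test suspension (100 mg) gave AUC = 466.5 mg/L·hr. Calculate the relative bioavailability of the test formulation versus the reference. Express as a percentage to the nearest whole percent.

F_rel = (AUC_test/D_test) / (AUC_ref/D_ref)
      = (466.5/100) / (582.4/100)
      = 4.665 / 5.824 = 0.8010 = 80.10%

F_rel = 80%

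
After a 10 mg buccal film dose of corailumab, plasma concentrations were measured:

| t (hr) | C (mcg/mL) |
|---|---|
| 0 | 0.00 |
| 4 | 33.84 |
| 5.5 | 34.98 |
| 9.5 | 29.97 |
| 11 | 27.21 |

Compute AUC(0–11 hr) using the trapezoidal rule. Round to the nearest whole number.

AUC = 292 mcg/mL·hr

Trapezoidal AUC_0→11:
  [0→4]: (0.00+33.84)/2 × 4 = 67.68
  [4→5.5]: (33.84+34.98)/2 × 1.5 = 51.615
  [5.5→9.5]: (34.98+29.97)/2 × 4 = 129.9
  [9.5→11]: (29.97+27.21)/2 × 1.5 = 42.885
  Sum = 292.08 mcg/mL·hr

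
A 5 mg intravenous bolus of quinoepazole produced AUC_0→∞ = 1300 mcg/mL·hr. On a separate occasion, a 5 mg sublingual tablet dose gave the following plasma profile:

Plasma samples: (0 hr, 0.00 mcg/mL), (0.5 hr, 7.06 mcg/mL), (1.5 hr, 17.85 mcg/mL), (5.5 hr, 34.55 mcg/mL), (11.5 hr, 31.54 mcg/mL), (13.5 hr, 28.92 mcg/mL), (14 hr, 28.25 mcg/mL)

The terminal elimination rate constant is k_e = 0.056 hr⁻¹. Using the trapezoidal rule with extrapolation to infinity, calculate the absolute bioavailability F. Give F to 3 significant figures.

Trapezoidal AUC_0→14 (sublingual tablet):
  [0→0.5]: (0.00+7.06)/2 × 0.5 = 1.765
  [0.5→1.5]: (7.06+17.85)/2 × 1 = 12.455
  [1.5→5.5]: (17.85+34.55)/2 × 4 = 104.8
  [5.5→11.5]: (34.55+31.54)/2 × 6 = 198.27
  [11.5→13.5]: (31.54+28.92)/2 × 2 = 60.46
  [13.5→14]: (28.92+28.25)/2 × 0.5 = 14.2925
  Sum = 392.0425 mcg/mL·hr
Tail: C_last/k_e = 28.25/0.056 = 504.464
AUC_0→∞ (sublingual tablet) = 392.0425 + 504.464 = 896.5065 mcg/mL·hr
F = (AUC_ev/D_ev)/(AUC_iv/D_iv) = (896.5065/5)/(1300/5) = 179.3013/260 = 0.6896

F = 0.690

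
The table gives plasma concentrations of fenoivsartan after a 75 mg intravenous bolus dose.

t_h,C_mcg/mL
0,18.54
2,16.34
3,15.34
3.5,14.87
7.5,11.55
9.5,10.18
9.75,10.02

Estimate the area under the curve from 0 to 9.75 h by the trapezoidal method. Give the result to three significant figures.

AUC = 135 mcg/mL·h

Trapezoidal AUC_0→9.75:
  [0→2]: (18.54+16.34)/2 × 2 = 34.88
  [2→3]: (16.34+15.34)/2 × 1 = 15.84
  [3→3.5]: (15.34+14.87)/2 × 0.5 = 7.5525
  [3.5→7.5]: (14.87+11.55)/2 × 4 = 52.84
  [7.5→9.5]: (11.55+10.18)/2 × 2 = 21.73
  [9.5→9.75]: (10.18+10.02)/2 × 0.25 = 2.525
  Sum = 135.3675 mcg/mL·h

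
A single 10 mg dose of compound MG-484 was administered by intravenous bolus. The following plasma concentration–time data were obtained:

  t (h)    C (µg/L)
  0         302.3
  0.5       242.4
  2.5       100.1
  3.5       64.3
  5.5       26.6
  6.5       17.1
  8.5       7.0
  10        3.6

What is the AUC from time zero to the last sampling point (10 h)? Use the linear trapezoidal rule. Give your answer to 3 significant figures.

AUC = 706 µg/L·h

Trapezoidal AUC_0→10:
  [0→0.5]: (302.3+242.4)/2 × 0.5 = 136.175
  [0.5→2.5]: (242.4+100.1)/2 × 2 = 342.5
  [2.5→3.5]: (100.1+64.3)/2 × 1 = 82.2
  [3.5→5.5]: (64.3+26.6)/2 × 2 = 90.9
  [5.5→6.5]: (26.6+17.1)/2 × 1 = 21.85
  [6.5→8.5]: (17.1+7.0)/2 × 2 = 24.1
  [8.5→10]: (7.0+3.6)/2 × 1.5 = 7.95
  Sum = 705.675 µg/L·h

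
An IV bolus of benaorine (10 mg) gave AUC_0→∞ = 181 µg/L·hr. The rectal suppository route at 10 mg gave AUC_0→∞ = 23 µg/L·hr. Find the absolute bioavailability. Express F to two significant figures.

F = 0.13

F = (AUC_ev / D_ev) / (AUC_iv / D_iv)
  = (23/10) / (181/10)
  = 2.3 / 18.1 = 0.1271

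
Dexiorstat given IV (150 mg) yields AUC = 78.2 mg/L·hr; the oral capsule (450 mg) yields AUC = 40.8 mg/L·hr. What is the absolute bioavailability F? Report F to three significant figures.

F = (AUC_ev / D_ev) / (AUC_iv / D_iv)
  = (40.8/450) / (78.2/150)
  = 0.0906667 / 0.521333 = 0.1739

F = 0.174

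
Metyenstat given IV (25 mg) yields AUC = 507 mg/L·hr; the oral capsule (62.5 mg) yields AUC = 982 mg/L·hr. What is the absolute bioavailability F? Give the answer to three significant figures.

F = (AUC_ev / D_ev) / (AUC_iv / D_iv)
  = (982/62.5) / (507/25)
  = 15.712 / 20.28 = 0.7748

F = 0.775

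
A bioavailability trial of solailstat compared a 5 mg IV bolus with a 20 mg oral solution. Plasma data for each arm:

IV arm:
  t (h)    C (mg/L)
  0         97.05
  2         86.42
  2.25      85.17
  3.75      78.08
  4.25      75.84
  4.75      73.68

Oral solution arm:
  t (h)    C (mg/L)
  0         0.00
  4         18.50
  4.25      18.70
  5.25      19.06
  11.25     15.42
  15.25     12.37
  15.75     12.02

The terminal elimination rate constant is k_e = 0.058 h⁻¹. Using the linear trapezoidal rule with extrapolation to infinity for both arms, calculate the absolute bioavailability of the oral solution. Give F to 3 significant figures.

F = 0.0647

Trapezoidal AUC_0→4.75 (IV):
  [0→2]: (97.05+86.42)/2 × 2 = 183.47
  [2→2.25]: (86.42+85.17)/2 × 0.25 = 21.44875
  [2.25→3.75]: (85.17+78.08)/2 × 1.5 = 122.4375
  [3.75→4.25]: (78.08+75.84)/2 × 0.5 = 38.48
  [4.25→4.75]: (75.84+73.68)/2 × 0.5 = 37.38
  Sum = 403.21625 mg/L·h
IV tail: 73.68/0.058 = 1270.345; AUC_iv,0→∞ = 403.21625 + 1270.345 = 1673.56125 mg/L·h
Trapezoidal AUC_0→15.75 (oral solution):
  [0→4]: (0.00+18.50)/2 × 4 = 37.0
  [4→4.25]: (18.50+18.70)/2 × 0.25 = 4.65
  [4.25→5.25]: (18.70+19.06)/2 × 1 = 18.88
  [5.25→11.25]: (19.06+15.42)/2 × 6 = 103.44
  [11.25→15.25]: (15.42+12.37)/2 × 4 = 55.58
  [15.25→15.75]: (12.37+12.02)/2 × 0.5 = 6.0975
  Sum = 225.6475 mg/L·h
oral solution tail: 12.02/0.058 = 207.241; AUC_ev,0→∞ = 225.6475 + 207.241 = 432.8885 mg/L·h
F = (AUC_ev/D_ev)/(AUC_iv/D_iv) = (432.8885/20)/(1673.56125/5) = 21.644425/334.71225 = 0.0647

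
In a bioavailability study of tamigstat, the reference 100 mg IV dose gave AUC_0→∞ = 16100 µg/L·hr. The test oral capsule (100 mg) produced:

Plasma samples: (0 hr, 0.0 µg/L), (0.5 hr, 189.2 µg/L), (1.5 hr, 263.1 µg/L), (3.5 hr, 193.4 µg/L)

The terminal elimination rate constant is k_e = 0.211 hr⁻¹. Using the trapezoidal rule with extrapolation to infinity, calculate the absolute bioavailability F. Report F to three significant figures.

Trapezoidal AUC_0→3.5 (oral capsule):
  [0→0.5]: (0.0+189.2)/2 × 0.5 = 47.3
  [0.5→1.5]: (189.2+263.1)/2 × 1 = 226.15
  [1.5→3.5]: (263.1+193.4)/2 × 2 = 456.5
  Sum = 729.95 µg/L·hr
Tail: C_last/k_e = 193.4/0.211 = 916.588
AUC_0→∞ (oral capsule) = 729.95 + 916.588 = 1646.538 µg/L·hr
F = (AUC_ev/D_ev)/(AUC_iv/D_iv) = (1646.538/100)/(16100/100) = 16.46538/161 = 0.1023

F = 0.102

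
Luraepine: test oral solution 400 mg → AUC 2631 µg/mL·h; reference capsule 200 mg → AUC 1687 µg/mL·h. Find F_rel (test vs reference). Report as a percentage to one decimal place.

F_rel = (AUC_test/D_test) / (AUC_ref/D_ref)
      = (2631/400) / (1687/200)
      = 6.5775 / 8.435 = 0.7798 = 77.98%

F_rel = 78.0%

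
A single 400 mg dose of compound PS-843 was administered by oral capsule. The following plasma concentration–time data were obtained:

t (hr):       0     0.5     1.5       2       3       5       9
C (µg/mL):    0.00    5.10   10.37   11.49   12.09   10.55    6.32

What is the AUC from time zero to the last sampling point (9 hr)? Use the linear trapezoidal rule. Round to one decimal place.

Trapezoidal AUC_0→9:
  [0→0.5]: (0.00+5.10)/2 × 0.5 = 1.275
  [0.5→1.5]: (5.10+10.37)/2 × 1 = 7.735
  [1.5→2]: (10.37+11.49)/2 × 0.5 = 5.465
  [2→3]: (11.49+12.09)/2 × 1 = 11.79
  [3→5]: (12.09+10.55)/2 × 2 = 22.64
  [5→9]: (10.55+6.32)/2 × 4 = 33.74
  Sum = 82.645 µg/mL·hr

AUC = 82.6 µg/mL·hr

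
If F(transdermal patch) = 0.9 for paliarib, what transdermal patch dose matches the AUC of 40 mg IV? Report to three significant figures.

For equal systemic exposure: F × D_ev = D_iv
D_ev = D_iv / F = 40 / 0.9 = 44.4444 mg

D_transdermal = 44.4 mg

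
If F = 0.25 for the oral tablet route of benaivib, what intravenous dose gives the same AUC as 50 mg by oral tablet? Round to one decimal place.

D_iv = 12.5 mg

Systemic exposure from an extravascular dose = F × D_ev, so the equivalent IV dose is F × D_ev.
D_iv = F × D_ev = 0.25 × 50 = 12.5 mg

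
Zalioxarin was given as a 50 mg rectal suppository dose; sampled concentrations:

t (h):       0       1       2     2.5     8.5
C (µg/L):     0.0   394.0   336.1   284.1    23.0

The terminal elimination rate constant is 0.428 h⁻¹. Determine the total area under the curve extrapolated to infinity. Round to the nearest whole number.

Trapezoidal AUC_0→8.5:
  [0→1]: (0.0+394.0)/2 × 1 = 197.0
  [1→2]: (394.0+336.1)/2 × 1 = 365.05
  [2→2.5]: (336.1+284.1)/2 × 0.5 = 155.05
  [2.5→8.5]: (284.1+23.0)/2 × 6 = 921.3
  Sum = 1638.4 µg/L·h
Extrapolated tail: C_last / k_e = 23.0 / 0.428 = 53.738
AUC_0→∞ = 1638.4 + 53.738 = 1692.138 µg/L·h

AUC = 1692 µg/L·h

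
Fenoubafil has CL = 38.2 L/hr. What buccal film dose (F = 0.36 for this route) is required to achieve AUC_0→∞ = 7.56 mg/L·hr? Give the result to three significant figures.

Dose = CL × AUC_0→∞ / F
     = 38.2 × 7.56 / 0.36 = 802.2 mg

Dose = 802 mg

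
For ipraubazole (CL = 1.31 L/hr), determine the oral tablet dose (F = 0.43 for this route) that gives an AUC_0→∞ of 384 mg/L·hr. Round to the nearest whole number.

Dose = 1170 mg

Dose = CL × AUC_0→∞ / F
     = 1.31 × 384 / 0.43 = 1169.86 mg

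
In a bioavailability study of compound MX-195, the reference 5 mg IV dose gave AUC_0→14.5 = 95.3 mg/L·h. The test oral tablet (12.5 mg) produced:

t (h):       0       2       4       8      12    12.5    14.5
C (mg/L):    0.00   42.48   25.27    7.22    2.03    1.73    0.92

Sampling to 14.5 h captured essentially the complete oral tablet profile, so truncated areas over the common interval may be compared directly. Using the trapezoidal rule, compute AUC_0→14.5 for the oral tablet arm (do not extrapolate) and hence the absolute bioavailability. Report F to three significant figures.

F = 0.828

Trapezoidal AUC_0→14.5 (oral tablet):
  [0→2]: (0.00+42.48)/2 × 2 = 42.48
  [2→4]: (42.48+25.27)/2 × 2 = 67.75
  [4→8]: (25.27+7.22)/2 × 4 = 64.98
  [8→12]: (7.22+2.03)/2 × 4 = 18.5
  [12→12.5]: (2.03+1.73)/2 × 0.5 = 0.94
  [12.5→14.5]: (1.73+0.92)/2 × 2 = 2.65
  Sum = 197.3 mg/L·h
F = (AUC_ev/D_ev)/(AUC_iv/D_iv) = (197.3/12.5)/(95.3/5) = 15.784/19.06 = 0.8281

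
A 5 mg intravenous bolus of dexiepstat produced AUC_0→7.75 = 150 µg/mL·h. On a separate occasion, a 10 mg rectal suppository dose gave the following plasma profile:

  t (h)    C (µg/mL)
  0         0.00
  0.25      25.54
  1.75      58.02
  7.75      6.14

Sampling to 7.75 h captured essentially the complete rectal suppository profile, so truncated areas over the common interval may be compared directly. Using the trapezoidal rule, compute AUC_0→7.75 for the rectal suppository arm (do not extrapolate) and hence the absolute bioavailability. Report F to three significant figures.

F = 0.861

Trapezoidal AUC_0→7.75 (rectal suppository):
  [0→0.25]: (0.00+25.54)/2 × 0.25 = 3.1925
  [0.25→1.75]: (25.54+58.02)/2 × 1.5 = 62.67
  [1.75→7.75]: (58.02+6.14)/2 × 6 = 192.48
  Sum = 258.3425 µg/mL·h
F = (AUC_ev/D_ev)/(AUC_iv/D_iv) = (258.3425/10)/(150/5) = 25.83425/30 = 0.8611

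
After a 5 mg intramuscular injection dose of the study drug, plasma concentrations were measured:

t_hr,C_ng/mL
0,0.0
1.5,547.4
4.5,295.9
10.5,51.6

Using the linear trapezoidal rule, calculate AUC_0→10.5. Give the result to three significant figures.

AUC = 2720 ng/mL·hr

Trapezoidal AUC_0→10.5:
  [0→1.5]: (0.0+547.4)/2 × 1.5 = 410.55
  [1.5→4.5]: (547.4+295.9)/2 × 3 = 1264.95
  [4.5→10.5]: (295.9+51.6)/2 × 6 = 1042.5
  Sum = 2718.0 ng/mL·hr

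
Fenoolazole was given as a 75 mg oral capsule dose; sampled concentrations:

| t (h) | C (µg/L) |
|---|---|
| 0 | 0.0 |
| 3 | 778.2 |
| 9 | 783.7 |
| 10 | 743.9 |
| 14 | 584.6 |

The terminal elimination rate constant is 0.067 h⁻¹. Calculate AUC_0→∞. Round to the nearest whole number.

AUC = 17999 µg/L·h

Trapezoidal AUC_0→14:
  [0→3]: (0.0+778.2)/2 × 3 = 1167.3
  [3→9]: (778.2+783.7)/2 × 6 = 4685.7
  [9→10]: (783.7+743.9)/2 × 1 = 763.8
  [10→14]: (743.9+584.6)/2 × 4 = 2657.0
  Sum = 9273.8 µg/L·h
Extrapolated tail: C_last / k_e = 584.6 / 0.067 = 8725.373
AUC_0→∞ = 9273.8 + 8725.373 = 17999.173 µg/L·h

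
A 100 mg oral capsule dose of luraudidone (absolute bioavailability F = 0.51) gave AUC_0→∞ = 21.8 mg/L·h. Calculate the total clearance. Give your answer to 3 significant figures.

CL = 2.34 L/h

CL = F × Dose / AUC_0→∞
   = 0.51 × 100 / 21.8 = 2.33945 L/h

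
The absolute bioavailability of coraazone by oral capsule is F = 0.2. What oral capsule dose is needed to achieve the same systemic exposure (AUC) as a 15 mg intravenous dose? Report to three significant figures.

For equal systemic exposure: F × D_ev = D_iv
D_ev = D_iv / F = 15 / 0.2 = 75 mg

D_oral = 75.0 mg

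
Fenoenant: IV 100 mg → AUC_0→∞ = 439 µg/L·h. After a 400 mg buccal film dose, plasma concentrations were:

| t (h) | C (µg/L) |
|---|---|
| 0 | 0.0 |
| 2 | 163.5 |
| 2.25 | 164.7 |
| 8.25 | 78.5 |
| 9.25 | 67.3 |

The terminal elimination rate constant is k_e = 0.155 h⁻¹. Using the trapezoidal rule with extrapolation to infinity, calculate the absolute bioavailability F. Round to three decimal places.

F = 0.821

Trapezoidal AUC_0→9.25 (buccal film):
  [0→2]: (0.0+163.5)/2 × 2 = 163.5
  [2→2.25]: (163.5+164.7)/2 × 0.25 = 41.025
  [2.25→8.25]: (164.7+78.5)/2 × 6 = 729.6
  [8.25→9.25]: (78.5+67.3)/2 × 1 = 72.9
  Sum = 1007.025 µg/L·h
Tail: C_last/k_e = 67.3/0.155 = 434.194
AUC_0→∞ (buccal film) = 1007.025 + 434.194 = 1441.219 µg/L·h
F = (AUC_ev/D_ev)/(AUC_iv/D_iv) = (1441.219/400)/(439/100) = 3.6030475/4.39 = 0.8207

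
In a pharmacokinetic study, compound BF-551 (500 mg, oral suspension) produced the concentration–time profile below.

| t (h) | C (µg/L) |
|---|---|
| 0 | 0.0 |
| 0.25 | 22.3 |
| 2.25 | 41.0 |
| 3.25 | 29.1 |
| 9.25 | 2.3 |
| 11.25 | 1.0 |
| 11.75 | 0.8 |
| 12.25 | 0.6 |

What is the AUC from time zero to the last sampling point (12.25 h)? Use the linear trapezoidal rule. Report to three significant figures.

Trapezoidal AUC_0→12.25:
  [0→0.25]: (0.0+22.3)/2 × 0.25 = 2.7875
  [0.25→2.25]: (22.3+41.0)/2 × 2 = 63.3
  [2.25→3.25]: (41.0+29.1)/2 × 1 = 35.05
  [3.25→9.25]: (29.1+2.3)/2 × 6 = 94.2
  [9.25→11.25]: (2.3+1.0)/2 × 2 = 3.3
  [11.25→11.75]: (1.0+0.8)/2 × 0.5 = 0.45
  [11.75→12.25]: (0.8+0.6)/2 × 0.5 = 0.35
  Sum = 199.4375 µg/L·h

AUC = 199 µg/L·h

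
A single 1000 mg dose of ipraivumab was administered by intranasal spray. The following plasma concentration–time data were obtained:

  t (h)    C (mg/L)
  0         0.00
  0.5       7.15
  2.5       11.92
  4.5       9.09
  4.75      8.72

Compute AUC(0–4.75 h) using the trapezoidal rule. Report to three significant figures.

Trapezoidal AUC_0→4.75:
  [0→0.5]: (0.00+7.15)/2 × 0.5 = 1.7875
  [0.5→2.5]: (7.15+11.92)/2 × 2 = 19.07
  [2.5→4.5]: (11.92+9.09)/2 × 2 = 21.01
  [4.5→4.75]: (9.09+8.72)/2 × 0.25 = 2.22625
  Sum = 44.09375 mg/L·h

AUC = 44.1 mg/L·h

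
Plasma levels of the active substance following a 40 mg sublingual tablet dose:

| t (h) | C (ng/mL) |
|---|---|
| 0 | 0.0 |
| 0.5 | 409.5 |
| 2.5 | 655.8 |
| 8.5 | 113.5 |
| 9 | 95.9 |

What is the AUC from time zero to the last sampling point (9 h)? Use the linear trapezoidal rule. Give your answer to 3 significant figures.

Trapezoidal AUC_0→9:
  [0→0.5]: (0.0+409.5)/2 × 0.5 = 102.375
  [0.5→2.5]: (409.5+655.8)/2 × 2 = 1065.3
  [2.5→8.5]: (655.8+113.5)/2 × 6 = 2307.9
  [8.5→9]: (113.5+95.9)/2 × 0.5 = 52.35
  Sum = 3527.925 ng/mL·h

AUC = 3530 ng/mL·h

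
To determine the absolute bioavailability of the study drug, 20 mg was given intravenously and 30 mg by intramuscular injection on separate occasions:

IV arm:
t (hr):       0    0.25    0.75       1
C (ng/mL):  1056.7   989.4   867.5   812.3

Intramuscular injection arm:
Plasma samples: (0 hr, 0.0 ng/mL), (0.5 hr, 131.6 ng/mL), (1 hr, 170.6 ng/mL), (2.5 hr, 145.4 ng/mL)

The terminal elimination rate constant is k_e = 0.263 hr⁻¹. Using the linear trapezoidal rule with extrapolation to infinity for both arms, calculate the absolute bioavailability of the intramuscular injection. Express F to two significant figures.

Trapezoidal AUC_0→1 (IV):
  [0→0.25]: (1056.7+989.4)/2 × 0.25 = 255.7625
  [0.25→0.75]: (989.4+867.5)/2 × 0.5 = 464.225
  [0.75→1]: (867.5+812.3)/2 × 0.25 = 209.975
  Sum = 929.9625 ng/mL·hr
IV tail: 812.3/0.263 = 3088.593; AUC_iv,0→∞ = 929.9625 + 3088.593 = 4018.5555 ng/mL·hr
Trapezoidal AUC_0→2.5 (intramuscular injection):
  [0→0.5]: (0.0+131.6)/2 × 0.5 = 32.9
  [0.5→1]: (131.6+170.6)/2 × 0.5 = 75.55
  [1→2.5]: (170.6+145.4)/2 × 1.5 = 237.0
  Sum = 345.45 ng/mL·hr
intramuscular injection tail: 145.4/0.263 = 552.852; AUC_ev,0→∞ = 345.45 + 552.852 = 898.302 ng/mL·hr
F = (AUC_ev/D_ev)/(AUC_iv/D_iv) = (898.302/30)/(4018.5555/20) = 29.9434/200.928 = 0.1490

F = 0.15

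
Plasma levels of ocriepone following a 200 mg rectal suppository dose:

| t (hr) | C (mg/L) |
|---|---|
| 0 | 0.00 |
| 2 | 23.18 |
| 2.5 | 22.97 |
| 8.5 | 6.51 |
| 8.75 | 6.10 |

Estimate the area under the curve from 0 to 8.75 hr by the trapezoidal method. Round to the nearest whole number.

Trapezoidal AUC_0→8.75:
  [0→2]: (0.00+23.18)/2 × 2 = 23.18
  [2→2.5]: (23.18+22.97)/2 × 0.5 = 11.5375
  [2.5→8.5]: (22.97+6.51)/2 × 6 = 88.44
  [8.5→8.75]: (6.51+6.10)/2 × 0.25 = 1.57625
  Sum = 124.73375 mg/L·hr

AUC = 125 mg/L·hr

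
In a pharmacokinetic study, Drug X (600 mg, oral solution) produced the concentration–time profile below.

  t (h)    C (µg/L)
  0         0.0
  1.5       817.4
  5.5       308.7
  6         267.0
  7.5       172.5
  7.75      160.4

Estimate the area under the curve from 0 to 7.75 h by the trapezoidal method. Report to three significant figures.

Trapezoidal AUC_0→7.75:
  [0→1.5]: (0.0+817.4)/2 × 1.5 = 613.05
  [1.5→5.5]: (817.4+308.7)/2 × 4 = 2252.2
  [5.5→6]: (308.7+267.0)/2 × 0.5 = 143.925
  [6→7.5]: (267.0+172.5)/2 × 1.5 = 329.625
  [7.5→7.75]: (172.5+160.4)/2 × 0.25 = 41.6125
  Sum = 3380.4125 µg/L·h

AUC = 3380 µg/L·h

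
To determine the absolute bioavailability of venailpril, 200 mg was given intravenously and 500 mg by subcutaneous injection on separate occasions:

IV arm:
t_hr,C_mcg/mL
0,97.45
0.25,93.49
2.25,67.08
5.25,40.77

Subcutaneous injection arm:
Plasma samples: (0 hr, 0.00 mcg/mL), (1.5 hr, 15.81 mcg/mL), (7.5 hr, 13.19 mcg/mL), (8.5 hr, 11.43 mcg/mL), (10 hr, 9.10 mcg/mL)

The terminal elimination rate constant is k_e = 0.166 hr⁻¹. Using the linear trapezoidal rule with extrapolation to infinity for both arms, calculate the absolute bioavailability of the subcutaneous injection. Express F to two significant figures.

Trapezoidal AUC_0→5.25 (IV):
  [0→0.25]: (97.45+93.49)/2 × 0.25 = 23.8675
  [0.25→2.25]: (93.49+67.08)/2 × 2 = 160.57
  [2.25→5.25]: (67.08+40.77)/2 × 3 = 161.775
  Sum = 346.2125 mcg/mL·hr
IV tail: 40.77/0.166 = 245.602; AUC_iv,0→∞ = 346.2125 + 245.602 = 591.8145 mcg/mL·hr
Trapezoidal AUC_0→10 (subcutaneous injection):
  [0→1.5]: (0.00+15.81)/2 × 1.5 = 11.8575
  [1.5→7.5]: (15.81+13.19)/2 × 6 = 87.0
  [7.5→8.5]: (13.19+11.43)/2 × 1 = 12.31
  [8.5→10]: (11.43+9.10)/2 × 1.5 = 15.3975
  Sum = 126.565 mcg/mL·hr
subcutaneous injection tail: 9.10/0.166 = 54.819; AUC_ev,0→∞ = 126.565 + 54.819 = 181.384 mcg/mL·hr
F = (AUC_ev/D_ev)/(AUC_iv/D_iv) = (181.384/500)/(591.8145/200) = 0.362768/2.9590725 = 0.1226

F = 0.12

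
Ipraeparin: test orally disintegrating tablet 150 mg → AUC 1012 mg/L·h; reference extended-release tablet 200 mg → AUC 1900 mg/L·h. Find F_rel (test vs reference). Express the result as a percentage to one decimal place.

F_rel = (AUC_test/D_test) / (AUC_ref/D_ref)
      = (1012/150) / (1900/200)
      = 6.74667 / 9.5 = 0.7102 = 71.02%

F_rel = 71.0%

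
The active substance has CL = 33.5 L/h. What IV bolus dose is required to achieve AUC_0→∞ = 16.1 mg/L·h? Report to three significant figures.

Dose = 539 mg

Dose_iv = CL × AUC_0→∞
     = 33.5 × 16.1 = 539.35 mg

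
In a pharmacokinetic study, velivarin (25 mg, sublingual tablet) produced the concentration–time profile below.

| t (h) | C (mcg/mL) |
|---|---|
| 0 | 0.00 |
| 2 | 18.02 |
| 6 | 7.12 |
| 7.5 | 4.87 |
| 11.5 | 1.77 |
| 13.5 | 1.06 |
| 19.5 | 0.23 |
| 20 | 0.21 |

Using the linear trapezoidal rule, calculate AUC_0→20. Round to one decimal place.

Trapezoidal AUC_0→20:
  [0→2]: (0.00+18.02)/2 × 2 = 18.02
  [2→6]: (18.02+7.12)/2 × 4 = 50.28
  [6→7.5]: (7.12+4.87)/2 × 1.5 = 8.9925
  [7.5→11.5]: (4.87+1.77)/2 × 4 = 13.28
  [11.5→13.5]: (1.77+1.06)/2 × 2 = 2.83
  [13.5→19.5]: (1.06+0.23)/2 × 6 = 3.87
  [19.5→20]: (0.23+0.21)/2 × 0.5 = 0.11
  Sum = 97.3825 mcg/mL·h

AUC = 97.4 mcg/mL·h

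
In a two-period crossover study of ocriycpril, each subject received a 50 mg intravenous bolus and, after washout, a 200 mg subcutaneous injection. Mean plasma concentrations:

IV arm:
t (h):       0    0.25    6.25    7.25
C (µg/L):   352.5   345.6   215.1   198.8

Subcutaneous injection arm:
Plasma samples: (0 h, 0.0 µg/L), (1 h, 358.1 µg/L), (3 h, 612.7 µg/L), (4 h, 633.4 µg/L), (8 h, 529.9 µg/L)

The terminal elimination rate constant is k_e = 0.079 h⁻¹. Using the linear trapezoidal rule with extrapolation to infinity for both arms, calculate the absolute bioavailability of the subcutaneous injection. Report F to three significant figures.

Trapezoidal AUC_0→7.25 (IV):
  [0→0.25]: (352.5+345.6)/2 × 0.25 = 87.2625
  [0.25→6.25]: (345.6+215.1)/2 × 6 = 1682.1
  [6.25→7.25]: (215.1+198.8)/2 × 1 = 206.95
  Sum = 1976.3125 µg/L·h
IV tail: 198.8/0.079 = 2516.456; AUC_iv,0→∞ = 1976.3125 + 2516.456 = 4492.7685 µg/L·h
Trapezoidal AUC_0→8 (subcutaneous injection):
  [0→1]: (0.0+358.1)/2 × 1 = 179.05
  [1→3]: (358.1+612.7)/2 × 2 = 970.8
  [3→4]: (612.7+633.4)/2 × 1 = 623.05
  [4→8]: (633.4+529.9)/2 × 4 = 2326.6
  Sum = 4099.5 µg/L·h
subcutaneous injection tail: 529.9/0.079 = 6707.595; AUC_ev,0→∞ = 4099.5 + 6707.595 = 10807.095 µg/L·h
F = (AUC_ev/D_ev)/(AUC_iv/D_iv) = (10807.095/200)/(4492.7685/50) = 54.035475/89.85537 = 0.6014

F = 0.601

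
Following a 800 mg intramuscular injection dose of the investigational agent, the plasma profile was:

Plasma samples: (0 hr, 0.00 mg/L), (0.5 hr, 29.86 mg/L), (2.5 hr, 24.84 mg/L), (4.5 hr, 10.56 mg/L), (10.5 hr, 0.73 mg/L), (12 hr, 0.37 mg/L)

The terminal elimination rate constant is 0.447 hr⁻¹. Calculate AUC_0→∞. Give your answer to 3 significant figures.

Trapezoidal AUC_0→12:
  [0→0.5]: (0.00+29.86)/2 × 0.5 = 7.465
  [0.5→2.5]: (29.86+24.84)/2 × 2 = 54.7
  [2.5→4.5]: (24.84+10.56)/2 × 2 = 35.4
  [4.5→10.5]: (10.56+0.73)/2 × 6 = 33.87
  [10.5→12]: (0.73+0.37)/2 × 1.5 = 0.825
  Sum = 132.26 mg/L·hr
Extrapolated tail: C_last / k_e = 0.37 / 0.447 = 0.828
AUC_0→∞ = 132.26 + 0.828 = 133.088 mg/L·hr

AUC = 133 mg/L·hr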